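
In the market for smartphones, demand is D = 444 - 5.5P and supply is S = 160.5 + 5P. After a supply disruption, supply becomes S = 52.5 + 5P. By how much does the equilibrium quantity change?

Original equilibrium: P* = 27, Q* = 295.5.
New equilibrium: 444 - 5.5P = 52.5 + 5P, so 391.5 = 10.5P and P' = 261/7; Q' = 444 − 5.5(261/7) = 3345/14.
Change in quantity: 3345/14 − 295.5 = -396/7.

ΔQ = -396/7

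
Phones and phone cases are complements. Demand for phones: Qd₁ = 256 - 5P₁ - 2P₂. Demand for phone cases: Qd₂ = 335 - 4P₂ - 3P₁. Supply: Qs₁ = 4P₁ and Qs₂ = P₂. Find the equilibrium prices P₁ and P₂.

Market 1: 256 - 5P₁ - 2P₂ = 4P₁ → 9P₁ + 2P₂ = 256.
Market 2: 5P₂ + 3P₁ = 335.
Eliminating P₂: 5×(1) − 2×(2) gives 39P₁ = 610, so P₁ = 610/39.
Back-substitute into (2): P₂ = (335 − 3×610/39) / 5 = 749/13.

P₁ = 610/39, P₂ = 749/13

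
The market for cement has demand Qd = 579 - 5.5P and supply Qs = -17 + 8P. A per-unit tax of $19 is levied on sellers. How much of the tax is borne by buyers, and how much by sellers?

Pre-tax equilibrium: P* = 1192/27, Q* = 9077/27.
Tax on sellers shifts supply to Qs = -17 + 8(P − 19) = -169 + 8P.
579 - 5.5P = -169 + 8P gives buyer price Pb = 1496/27; sellers receive Ps = 1496/27 − 19 = 983/27.
New quantity: Q = 579 − 5.5(1496/27) = 7405/27.
Buyer burden = 1496/27 − 1192/27 = 304/27; seller burden = 1192/27 − 983/27 = 209/27.

Buyers bear 304/27, sellers bear 209/27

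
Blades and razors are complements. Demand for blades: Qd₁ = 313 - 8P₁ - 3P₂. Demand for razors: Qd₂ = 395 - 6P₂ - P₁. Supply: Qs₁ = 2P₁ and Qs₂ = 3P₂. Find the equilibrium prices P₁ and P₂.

Market 1: 313 - 8P₁ - 3P₂ = 2P₁ → 10P₁ + 3P₂ = 313.
Market 2: 9P₂ + P₁ = 395.
Eliminating P₂: 9×(1) − 3×(2) gives 87P₁ = 1632, so P₁ = 544/29.
Back-substitute into (2): P₂ = (395 − 1×544/29) / 9 = 3637/87.

P₁ = 544/29, P₂ = 3637/87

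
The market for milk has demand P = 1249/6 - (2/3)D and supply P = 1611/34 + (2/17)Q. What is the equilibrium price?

P* = 71.5

Set the two price expressions equal: 1249/6 - (2/3)Q = 1611/34 + (2/17)Q.
8200/51 = (40/51)Q, so Q* = 205.
P* = 1249/6 − (2/3)(205) = 71.5.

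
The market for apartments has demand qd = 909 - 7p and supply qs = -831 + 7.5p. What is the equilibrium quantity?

Set qd = qs: 909 - 7p = -831 + 7.5p.
1740 = 14.5p, so p* = 120.
q* = 909 − 7(120) = 69.

q* = 69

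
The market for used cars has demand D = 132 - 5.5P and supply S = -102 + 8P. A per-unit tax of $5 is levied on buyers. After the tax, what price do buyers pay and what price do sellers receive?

Pre-tax equilibrium: P* = 52/3, Q* = 110/3.
Tax on buyers shifts demand to D = 132 − 5.5(P + 5) = 104.5 - 5.5P.
104.5 - 5.5P = -102 + 8P gives seller price Ps = 413/27; buyers pay Pb = 413/27 + 5 = 548/27.
New quantity: Q = 132 − 5.5(548/27) = 550/27.

Buyers pay 548/27, sellers receive 413/27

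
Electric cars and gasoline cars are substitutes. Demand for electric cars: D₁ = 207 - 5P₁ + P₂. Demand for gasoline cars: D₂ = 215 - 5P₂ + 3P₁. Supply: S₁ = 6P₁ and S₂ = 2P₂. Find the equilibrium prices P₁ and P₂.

P₁ = 832/37, P₂ = 1493/37

Market 1: 207 - 5P₁ + P₂ = 6P₁ → 11P₁ - P₂ = 207.
Market 2: 7P₂ - 3P₁ = 215.
Eliminating P₂: 7×(1) + 1×(2) gives 74P₁ = 1664, so P₁ = 832/37.
Back-substitute into (2): P₂ = (215 + 3×832/37) / 7 = 1493/37.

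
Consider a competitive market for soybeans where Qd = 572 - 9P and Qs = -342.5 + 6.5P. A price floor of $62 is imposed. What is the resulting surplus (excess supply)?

Surplus = 46.5

Equilibrium price would be P* = 59, so the floor at 62 binds.
At P = 62: Qd = 14, Qs = 60.5.
Surplus = 60.5 − 14 = 46.5.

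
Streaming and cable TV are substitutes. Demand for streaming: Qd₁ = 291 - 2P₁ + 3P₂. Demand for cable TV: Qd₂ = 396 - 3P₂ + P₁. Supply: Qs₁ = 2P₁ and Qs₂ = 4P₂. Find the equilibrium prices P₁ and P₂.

Market 1: 291 - 2P₁ + 3P₂ = 2P₁ → 4P₁ - 3P₂ = 291.
Market 2: 7P₂ - P₁ = 396.
Eliminating P₂: 7×(1) + 3×(2) gives 25P₁ = 3225, so P₁ = 129.
Back-substitute into (2): P₂ = (396 + 1×129) / 7 = 75.

P₁ = 129, P₂ = 75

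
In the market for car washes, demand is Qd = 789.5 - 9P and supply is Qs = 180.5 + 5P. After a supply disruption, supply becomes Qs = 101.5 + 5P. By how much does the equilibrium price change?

Original equilibrium: P* = 43.5, Q* = 398.
New equilibrium: 789.5 - 9P = 101.5 + 5P, so 688 = 14P and P' = 344/7; Q' = 789.5 − 9(344/7) = 4861/14.
Change in price: 344/7 − 43.5 = 79/14.

ΔP = 79/14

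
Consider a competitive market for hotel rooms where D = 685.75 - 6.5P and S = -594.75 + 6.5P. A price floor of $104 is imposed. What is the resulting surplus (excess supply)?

Equilibrium price would be P* = 98.5, so the floor at 104 binds.
At P = 104: D = 9.75, S = 81.25.
Surplus = 81.25 − 9.75 = 71.5.

Surplus = 71.5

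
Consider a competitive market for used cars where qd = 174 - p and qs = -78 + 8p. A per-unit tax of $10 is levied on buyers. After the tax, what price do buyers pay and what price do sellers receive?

Pre-tax equilibrium: p* = 28, q* = 146.
Tax on buyers shifts demand to qd = 174 − 1(p + 10) = 164 - p.
164 - p = -78 + 8p gives seller price ps = 242/9; buyers pay pb = 242/9 + 10 = 332/9.
New quantity: q = 174 − 1(332/9) = 1234/9.

Buyers pay 332/9, sellers receive 242/9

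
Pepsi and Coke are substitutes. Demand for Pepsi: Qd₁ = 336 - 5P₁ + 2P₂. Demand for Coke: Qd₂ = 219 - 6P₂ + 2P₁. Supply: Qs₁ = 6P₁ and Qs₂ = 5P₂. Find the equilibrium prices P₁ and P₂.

P₁ = 106/3, P₂ = 79/3

Market 1: 336 - 5P₁ + 2P₂ = 6P₁ → 11P₁ - 2P₂ = 336.
Market 2: 11P₂ - 2P₁ = 219.
Eliminating P₂: 11×(1) + 2×(2) gives 117P₁ = 4134, so P₁ = 106/3.
Back-substitute into (2): P₂ = (219 + 2×106/3) / 11 = 79/3.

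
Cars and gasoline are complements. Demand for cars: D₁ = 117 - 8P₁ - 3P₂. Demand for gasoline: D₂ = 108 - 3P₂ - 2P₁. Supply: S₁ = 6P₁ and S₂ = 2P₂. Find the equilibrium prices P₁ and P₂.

P₁ = 4.078125, P₂ = 19.96875

Market 1: 117 - 8P₁ - 3P₂ = 6P₁ → 14P₁ + 3P₂ = 117.
Market 2: 5P₂ + 2P₁ = 108.
Eliminating P₂: 5×(1) − 3×(2) gives 64P₁ = 261, so P₁ = 4.078125.
Back-substitute into (2): P₂ = (108 − 2×4.078125) / 5 = 19.96875.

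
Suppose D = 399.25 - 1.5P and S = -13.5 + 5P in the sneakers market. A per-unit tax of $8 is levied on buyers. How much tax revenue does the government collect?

Tax revenue = 30656/13

Pre-tax equilibrium: P* = 63.5, Q* = 304.
Tax on buyers shifts demand to D = 399.25 − 1.5(P + 8) = 387.25 - 1.5P.
387.25 - 1.5P = -13.5 + 5P gives seller price Ps = 1603/26; buyers pay Pb = 1603/26 + 8 = 1811/26.
New quantity: Q = 399.25 − 1.5(1811/26) = 3832/13.
Revenue = 8 × 3832/13 = 30656/13.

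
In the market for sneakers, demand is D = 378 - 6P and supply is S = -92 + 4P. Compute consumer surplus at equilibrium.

Equilibrium: 378 - 6P = -92 + 4P gives P* = 47, Q* = 96.
Demand choke price (D = 0): P = 63.
CS = ½(63 − 47)(96) = 768.

Consumer surplus = 768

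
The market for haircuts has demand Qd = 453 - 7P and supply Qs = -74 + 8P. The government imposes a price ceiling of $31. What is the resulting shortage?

Equilibrium price would be P* = 527/15, so the ceiling at 31 binds.
At P = 31: Qd = 453 − 7(31) = 236, Qs = -74 + 8(31) = 174.
Shortage = 236 − 174 = 62.

Shortage = 62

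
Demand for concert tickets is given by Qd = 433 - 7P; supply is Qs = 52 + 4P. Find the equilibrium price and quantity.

Set Qd = Qs: 433 - 7P = 52 + 4P.
381 = 11P, so P* = 381/11.
Q* = 433 − 7(381/11) = 2096/11.

P* = 381/11, Q* = 2096/11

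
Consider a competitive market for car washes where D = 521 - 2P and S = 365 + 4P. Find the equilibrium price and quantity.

P* = 26, Q* = 469

Set D = S: 521 - 2P = 365 + 4P.
156 = 6P, so P* = 26.
Q* = 521 − 2(26) = 469.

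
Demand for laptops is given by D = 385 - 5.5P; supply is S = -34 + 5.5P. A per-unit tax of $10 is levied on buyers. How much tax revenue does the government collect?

Tax revenue = 1480

Pre-tax equilibrium: P* = 419/11, Q* = 175.5.
Tax on buyers shifts demand to D = 385 − 5.5(P + 10) = 330 - 5.5P.
330 - 5.5P = -34 + 5.5P gives seller price Ps = 364/11; buyers pay Pb = 364/11 + 10 = 474/11.
New quantity: Q = 385 − 5.5(474/11) = 148.
Revenue = 10 × 148 = 1480.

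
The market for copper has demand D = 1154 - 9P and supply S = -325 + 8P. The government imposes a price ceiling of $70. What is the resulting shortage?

Shortage = 289

Equilibrium price would be P* = 87, so the ceiling at 70 binds.
At P = 70: D = 1154 − 9(70) = 524, S = -325 + 8(70) = 235.
Shortage = 524 − 235 = 289.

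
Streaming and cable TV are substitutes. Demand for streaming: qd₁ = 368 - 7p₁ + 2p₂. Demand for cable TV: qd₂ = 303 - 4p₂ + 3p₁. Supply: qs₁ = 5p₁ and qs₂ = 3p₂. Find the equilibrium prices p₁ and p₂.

Market 1: 368 - 7p₁ + 2p₂ = 5p₁ → 12p₁ - 2p₂ = 368.
Market 2: 7p₂ - 3p₁ = 303.
Eliminating p₂: 7×(1) + 2×(2) gives 78p₁ = 3182, so p₁ = 1591/39.
Back-substitute into (2): p₂ = (303 + 3×1591/39) / 7 = 790/13.

p₁ = 1591/39, p₂ = 790/13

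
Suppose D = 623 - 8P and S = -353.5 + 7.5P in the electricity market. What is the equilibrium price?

Set D = S: 623 - 8P = -353.5 + 7.5P.
976.5 = 15.5P, so P* = 63.
Q* = 623 − 8(63) = 119.

P* = 63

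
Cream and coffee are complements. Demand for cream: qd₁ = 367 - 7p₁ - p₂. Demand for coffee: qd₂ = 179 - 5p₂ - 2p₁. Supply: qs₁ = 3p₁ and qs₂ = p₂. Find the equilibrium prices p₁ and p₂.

Market 1: 367 - 7p₁ - p₂ = 3p₁ → 10p₁ + p₂ = 367.
Market 2: 6p₂ + 2p₁ = 179.
Eliminating p₂: 6×(1) − 1×(2) gives 58p₁ = 2023, so p₁ = 2023/58.
Back-substitute into (2): p₂ = (179 − 2×2023/58) / 6 = 528/29.

p₁ = 2023/58, p₂ = 528/29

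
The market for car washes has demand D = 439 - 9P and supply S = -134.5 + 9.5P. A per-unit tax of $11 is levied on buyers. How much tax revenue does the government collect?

Tax revenue = 44429/37

Pre-tax equilibrium: P* = 31, Q* = 160.
Tax on buyers shifts demand to D = 439 − 9(P + 11) = 340 - 9P.
340 - 9P = -134.5 + 9.5P gives seller price Ps = 949/37; buyers pay Pb = 949/37 + 11 = 1356/37.
New quantity: Q = 439 − 9(1356/37) = 4039/37.
Revenue = 11 × 4039/37 = 44429/37.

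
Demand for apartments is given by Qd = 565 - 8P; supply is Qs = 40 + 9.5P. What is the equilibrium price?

P* = 30

Set Qd = Qs: 565 - 8P = 40 + 9.5P.
525 = 17.5P, so P* = 30.
Q* = 565 − 8(30) = 325.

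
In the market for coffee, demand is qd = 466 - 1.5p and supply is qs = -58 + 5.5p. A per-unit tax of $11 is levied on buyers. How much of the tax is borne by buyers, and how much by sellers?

Buyers bear 121/14, sellers bear 33/14

Pre-tax equilibrium: p* = 524/7, q* = 2476/7.
Tax on buyers shifts demand to qd = 466 − 1.5(p + 11) = 449.5 - 1.5p.
449.5 - 1.5p = -58 + 5.5p gives seller price ps = 72.5; buyers pay pb = 72.5 + 11 = 83.5.
New quantity: q = 466 − 1.5(83.5) = 340.75.
Buyer burden = 83.5 − 524/7 = 121/14; seller burden = 524/7 − 72.5 = 33/14.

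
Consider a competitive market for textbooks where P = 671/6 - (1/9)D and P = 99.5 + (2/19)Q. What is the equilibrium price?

Set the two price expressions equal: 671/6 - (1/9)Q = 99.5 + (2/19)Q.
37/3 = (37/171)Q, so Q* = 57.
P* = 671/6 − (1/9)(57) = 105.5.

P* = 105.5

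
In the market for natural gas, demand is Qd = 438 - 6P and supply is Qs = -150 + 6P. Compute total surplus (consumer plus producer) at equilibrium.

Equilibrium: 438 - 6P = -150 + 6P gives P* = 49, Q* = 144.
Demand choke price: P = 73; supply starts at P = 25.
CS = ½(73 − 49)(144) = 1728; PS = ½(49 − 25)(144) = 1728.

Total surplus = 3456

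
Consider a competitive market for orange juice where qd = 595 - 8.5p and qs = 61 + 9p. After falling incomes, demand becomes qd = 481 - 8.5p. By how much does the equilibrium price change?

Δp = -228/35

Original equilibrium: p* = 1068/35, q* = 11747/35.
New equilibrium: 481 - 8.5p = 61 + 9p, so 420 = 17.5p and p' = 24; q' = 481 − 8.5(24) = 277.
Change in price: 24 − 1068/35 = -228/35.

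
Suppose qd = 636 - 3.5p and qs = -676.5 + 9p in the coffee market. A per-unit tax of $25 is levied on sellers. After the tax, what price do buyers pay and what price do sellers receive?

Pre-tax equilibrium: p* = 105, q* = 268.5.
Tax on sellers shifts supply to qs = -676.5 + 9(p − 25) = -901.5 + 9p.
636 - 3.5p = -901.5 + 9p gives buyer price pb = 123; sellers receive ps = 123 − 25 = 98.
New quantity: q = 636 − 3.5(123) = 205.5.

Buyers pay $123, sellers receive $98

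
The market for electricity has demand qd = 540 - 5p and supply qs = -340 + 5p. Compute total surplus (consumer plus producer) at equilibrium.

Total surplus = 2000

Equilibrium: 540 - 5p = -340 + 5p gives p* = 88, q* = 100.
Demand choke price: p = 108; supply starts at p = 68.
CS = ½(108 − 88)(100) = 1000; PS = ½(88 − 68)(100) = 1000.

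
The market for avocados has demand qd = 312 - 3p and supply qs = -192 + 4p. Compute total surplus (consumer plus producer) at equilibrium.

Total surplus = 2688

Equilibrium: 312 - 3p = -192 + 4p gives p* = 72, q* = 96.
Demand choke price: p = 104; supply starts at p = 48.
CS = ½(104 − 72)(96) = 1536; PS = ½(72 − 48)(96) = 1152.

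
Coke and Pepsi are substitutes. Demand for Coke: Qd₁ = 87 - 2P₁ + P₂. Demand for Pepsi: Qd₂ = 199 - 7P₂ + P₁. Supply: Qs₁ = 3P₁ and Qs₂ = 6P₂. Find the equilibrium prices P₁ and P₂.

P₁ = 20.78125, P₂ = 16.90625

Market 1: 87 - 2P₁ + P₂ = 3P₁ → 5P₁ - P₂ = 87.
Market 2: 13P₂ - P₁ = 199.
Eliminating P₂: 13×(1) + 1×(2) gives 64P₁ = 1330, so P₁ = 20.78125.
Back-substitute into (2): P₂ = (199 + 1×20.78125) / 13 = 16.90625.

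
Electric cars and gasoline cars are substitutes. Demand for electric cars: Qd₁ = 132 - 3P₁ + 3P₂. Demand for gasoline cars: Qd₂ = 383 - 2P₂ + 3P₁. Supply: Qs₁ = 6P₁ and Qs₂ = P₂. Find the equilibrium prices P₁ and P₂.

Market 1: 132 - 3P₁ + 3P₂ = 6P₁ → 9P₁ - 3P₂ = 132.
Market 2: 3P₂ - 3P₁ = 383.
Eliminating P₂: 3×(1) + 3×(2) gives 18P₁ = 1545, so P₁ = 515/6.
Back-substitute into (2): P₂ = (383 + 3×515/6) / 3 = 213.5.

P₁ = 515/6, P₂ = 213.5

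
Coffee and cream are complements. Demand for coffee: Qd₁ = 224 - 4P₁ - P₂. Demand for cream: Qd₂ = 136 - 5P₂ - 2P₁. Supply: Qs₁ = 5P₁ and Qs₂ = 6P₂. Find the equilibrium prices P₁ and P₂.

P₁ = 24, P₂ = 8

Market 1: 224 - 4P₁ - P₂ = 5P₁ → 9P₁ + P₂ = 224.
Market 2: 11P₂ + 2P₁ = 136.
Eliminating P₂: 11×(1) − 1×(2) gives 97P₁ = 2328, so P₁ = 24.
Back-substitute into (2): P₂ = (136 − 2×24) / 11 = 8.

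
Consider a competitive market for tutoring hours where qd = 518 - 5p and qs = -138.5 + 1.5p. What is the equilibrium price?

p* = 101

Set qd = qs: 518 - 5p = -138.5 + 1.5p.
656.5 = 6.5p, so p* = 101.
q* = 518 − 5(101) = 13.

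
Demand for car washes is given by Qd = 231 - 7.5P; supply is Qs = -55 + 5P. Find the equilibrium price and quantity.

P* = 22.88, Q* = 59.4

Set Qd = Qs: 231 - 7.5P = -55 + 5P.
286 = 12.5P, so P* = 22.88.
Q* = 231 − 7.5(22.88) = 59.4.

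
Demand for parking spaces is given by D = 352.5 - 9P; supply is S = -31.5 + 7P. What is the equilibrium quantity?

Set D = S: 352.5 - 9P = -31.5 + 7P.
384 = 16P, so P* = 24.
Q* = 352.5 − 9(24) = 136.5.

Q* = 136.5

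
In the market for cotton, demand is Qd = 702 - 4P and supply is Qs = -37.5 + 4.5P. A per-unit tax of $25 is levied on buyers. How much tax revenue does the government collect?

Pre-tax equilibrium: P* = 87, Q* = 354.
Tax on buyers shifts demand to Qd = 702 − 4(P + 25) = 602 - 4P.
602 - 4P = -37.5 + 4.5P gives seller price Ps = 1279/17; buyers pay Pb = 1279/17 + 25 = 1704/17.
New quantity: Q = 702 − 4(1704/17) = 5118/17.
Revenue = 25 × 5118/17 = 127950/17.

Tax revenue = 127950/17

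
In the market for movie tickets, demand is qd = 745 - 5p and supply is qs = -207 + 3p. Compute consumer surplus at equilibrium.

Equilibrium: 745 - 5p = -207 + 3p gives p* = 119, q* = 150.
Demand choke price (qd = 0): p = 149.
CS = ½(149 − 119)(150) = 2250.

Consumer surplus = 2250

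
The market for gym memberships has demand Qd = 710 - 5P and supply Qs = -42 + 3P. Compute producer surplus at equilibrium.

Producer surplus = 9600

Equilibrium: 710 - 5P = -42 + 3P gives P* = 94, Q* = 240.
Supply starts at P = 14 (where Qs = 0).
PS = ½(94 − 14)(240) = 9600.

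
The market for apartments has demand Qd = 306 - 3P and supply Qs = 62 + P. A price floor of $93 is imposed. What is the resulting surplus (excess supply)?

Surplus = 128

Equilibrium price would be P* = 61, so the floor at 93 binds.
At P = 93: Qd = 27, Qs = 155.
Surplus = 155 − 27 = 128.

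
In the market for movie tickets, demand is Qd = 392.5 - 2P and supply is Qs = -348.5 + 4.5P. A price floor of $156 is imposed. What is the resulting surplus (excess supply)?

Surplus = 273

Equilibrium price would be P* = 114, so the floor at 156 binds.
At P = 156: Qd = 80.5, Qs = 353.5.
Surplus = 353.5 − 80.5 = 273.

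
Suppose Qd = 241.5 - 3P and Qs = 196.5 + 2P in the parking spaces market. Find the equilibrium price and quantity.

Set Qd = Qs: 241.5 - 3P = 196.5 + 2P.
45 = 5P, so P* = 9.
Q* = 241.5 − 3(9) = 214.5.

P* = 9, Q* = 214.5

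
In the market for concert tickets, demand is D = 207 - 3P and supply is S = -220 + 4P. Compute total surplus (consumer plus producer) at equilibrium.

Total surplus = 168

Equilibrium: 207 - 3P = -220 + 4P gives P* = 61, Q* = 24.
Demand choke price: P = 69; supply starts at P = 55.
CS = ½(69 − 61)(24) = 96; PS = ½(61 − 55)(24) = 72.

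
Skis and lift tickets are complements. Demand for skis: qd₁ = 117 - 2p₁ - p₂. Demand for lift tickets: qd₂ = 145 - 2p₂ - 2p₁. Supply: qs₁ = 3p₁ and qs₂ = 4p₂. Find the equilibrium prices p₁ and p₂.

p₁ = 557/28, p₂ = 491/28

Market 1: 117 - 2p₁ - p₂ = 3p₁ → 5p₁ + p₂ = 117.
Market 2: 6p₂ + 2p₁ = 145.
Eliminating p₂: 6×(1) − 1×(2) gives 28p₁ = 557, so p₁ = 557/28.
Back-substitute into (2): p₂ = (145 − 2×557/28) / 6 = 491/28.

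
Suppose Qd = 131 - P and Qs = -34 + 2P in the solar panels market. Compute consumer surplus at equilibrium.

Consumer surplus = 2888

Equilibrium: 131 - P = -34 + 2P gives P* = 55, Q* = 76.
Demand choke price (Qd = 0): P = 131.
CS = ½(131 − 55)(76) = 2888.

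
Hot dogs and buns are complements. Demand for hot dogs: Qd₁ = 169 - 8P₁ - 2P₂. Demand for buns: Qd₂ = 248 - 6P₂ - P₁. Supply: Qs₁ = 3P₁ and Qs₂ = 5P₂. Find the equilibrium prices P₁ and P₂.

Market 1: 169 - 8P₁ - 2P₂ = 3P₁ → 11P₁ + 2P₂ = 169.
Market 2: 11P₂ + P₁ = 248.
Eliminating P₂: 11×(1) − 2×(2) gives 119P₁ = 1363, so P₁ = 1363/119.
Back-substitute into (2): P₂ = (248 − 1×1363/119) / 11 = 2559/119.

P₁ = 1363/119, P₂ = 2559/119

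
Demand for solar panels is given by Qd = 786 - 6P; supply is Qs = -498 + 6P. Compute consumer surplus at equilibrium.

Equilibrium: 786 - 6P = -498 + 6P gives P* = 107, Q* = 144.
Demand choke price (Qd = 0): P = 131.
CS = ½(131 − 107)(144) = 1728.

Consumer surplus = 1728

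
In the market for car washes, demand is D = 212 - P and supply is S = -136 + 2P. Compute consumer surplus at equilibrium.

Consumer surplus = 4608

Equilibrium: 212 - P = -136 + 2P gives P* = 116, Q* = 96.
Demand choke price (D = 0): P = 212.
CS = ½(212 − 116)(96) = 4608.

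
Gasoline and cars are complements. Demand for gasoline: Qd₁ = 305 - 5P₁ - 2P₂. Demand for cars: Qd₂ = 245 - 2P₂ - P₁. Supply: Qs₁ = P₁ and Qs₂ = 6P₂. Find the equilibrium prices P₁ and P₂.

Market 1: 305 - 5P₁ - 2P₂ = P₁ → 6P₁ + 2P₂ = 305.
Market 2: 8P₂ + P₁ = 245.
Eliminating P₂: 8×(1) − 2×(2) gives 46P₁ = 1950, so P₁ = 975/23.
Back-substitute into (2): P₂ = (245 − 1×975/23) / 8 = 1165/46.

P₁ = 975/23, P₂ = 1165/46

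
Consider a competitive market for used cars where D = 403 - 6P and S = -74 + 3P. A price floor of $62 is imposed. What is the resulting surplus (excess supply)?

Equilibrium price would be P* = 53, so the floor at 62 binds.
At P = 62: D = 31, S = 112.
Surplus = 112 − 31 = 81.

Surplus = 81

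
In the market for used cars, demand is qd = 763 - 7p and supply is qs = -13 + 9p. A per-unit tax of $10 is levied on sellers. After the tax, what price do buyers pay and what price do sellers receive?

Pre-tax equilibrium: p* = 48.5, q* = 423.5.
Tax on sellers shifts supply to qs = -13 + 9(p − 10) = -103 + 9p.
763 - 7p = -103 + 9p gives buyer price pb = 54.125; sellers receive ps = 54.125 − 10 = 44.125.
New quantity: q = 763 − 7(54.125) = 384.125.

Buyers pay $54.125, sellers receive $44.125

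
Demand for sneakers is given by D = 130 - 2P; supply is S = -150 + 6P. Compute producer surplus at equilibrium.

Equilibrium: 130 - 2P = -150 + 6P gives P* = 35, Q* = 60.
Supply starts at P = 25 (where S = 0).
PS = ½(35 − 25)(60) = 300.

Producer surplus = 300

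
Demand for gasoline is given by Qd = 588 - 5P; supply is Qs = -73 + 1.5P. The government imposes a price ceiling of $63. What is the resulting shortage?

Equilibrium price would be P* = 1322/13, so the ceiling at 63 binds.
At P = 63: Qd = 588 − 5(63) = 273, Qs = -73 + 1.5(63) = 21.5.
Shortage = 273 − 21.5 = 251.5.

Shortage = 251.5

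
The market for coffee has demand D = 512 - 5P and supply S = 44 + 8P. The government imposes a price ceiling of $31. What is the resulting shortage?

Equilibrium price would be P* = 36, so the ceiling at 31 binds.
At P = 31: D = 512 − 5(31) = 357, S = 44 + 8(31) = 292.
Shortage = 357 − 292 = 65.

Shortage = 65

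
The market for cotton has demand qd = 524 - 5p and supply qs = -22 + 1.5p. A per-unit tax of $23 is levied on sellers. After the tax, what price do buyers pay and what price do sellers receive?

Buyers pay 1161/13, sellers receive 862/13

Pre-tax equilibrium: p* = 84, q* = 104.
Tax on sellers shifts supply to qs = -22 + 1.5(p − 23) = -56.5 + 1.5p.
524 - 5p = -56.5 + 1.5p gives buyer price pb = 1161/13; sellers receive ps = 1161/13 − 23 = 862/13.
New quantity: q = 524 − 5(1161/13) = 1007/13.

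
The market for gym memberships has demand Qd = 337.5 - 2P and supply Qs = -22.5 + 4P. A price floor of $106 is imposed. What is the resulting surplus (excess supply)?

Surplus = 276

Equilibrium price would be P* = 60, so the floor at 106 binds.
At P = 106: Qd = 125.5, Qs = 401.5.
Surplus = 401.5 − 125.5 = 276.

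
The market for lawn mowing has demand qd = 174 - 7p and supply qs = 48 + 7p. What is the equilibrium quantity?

q* = 111

Set qd = qs: 174 - 7p = 48 + 7p.
126 = 14p, so p* = 9.
q* = 174 − 7(9) = 111.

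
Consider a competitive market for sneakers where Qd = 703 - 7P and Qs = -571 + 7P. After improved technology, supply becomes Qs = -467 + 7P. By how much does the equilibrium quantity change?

ΔQ = 52

Original equilibrium: P* = 91, Q* = 66.
New equilibrium: 703 - 7P = -467 + 7P, so 1170 = 14P and P' = 585/7; Q' = 703 − 7(585/7) = 118.
Change in quantity: 118 − 66 = 52.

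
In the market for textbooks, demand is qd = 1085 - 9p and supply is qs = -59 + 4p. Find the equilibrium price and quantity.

p* = 88, q* = 293

Set qd = qs: 1085 - 9p = -59 + 4p.
1144 = 13p, so p* = 88.
q* = 1085 − 9(88) = 293.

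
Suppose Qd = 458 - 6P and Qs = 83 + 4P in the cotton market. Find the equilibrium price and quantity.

Set Qd = Qs: 458 - 6P = 83 + 4P.
375 = 10P, so P* = 37.5.
Q* = 458 − 6(37.5) = 233.

P* = 37.5, Q* = 233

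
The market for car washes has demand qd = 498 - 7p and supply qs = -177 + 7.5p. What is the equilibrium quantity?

q* = 4992/29

Set qd = qs: 498 - 7p = -177 + 7.5p.
675 = 14.5p, so p* = 1350/29.
q* = 498 − 7(1350/29) = 4992/29.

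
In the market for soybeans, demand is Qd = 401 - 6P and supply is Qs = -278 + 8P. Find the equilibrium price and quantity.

Set Qd = Qs: 401 - 6P = -278 + 8P.
679 = 14P, so P* = 48.5.
Q* = 401 − 6(48.5) = 110.

P* = 48.5, Q* = 110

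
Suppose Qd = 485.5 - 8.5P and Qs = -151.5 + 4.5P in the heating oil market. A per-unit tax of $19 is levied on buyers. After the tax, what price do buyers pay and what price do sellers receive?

Pre-tax equilibrium: P* = 49, Q* = 69.
Tax on buyers shifts demand to Qd = 485.5 − 8.5(P + 19) = 324 - 8.5P.
324 - 8.5P = -151.5 + 4.5P gives seller price Ps = 951/26; buyers pay Pb = 951/26 + 19 = 1445/26.
New quantity: Q = 485.5 − 8.5(1445/26) = 681/52.

Buyers pay 1445/26, sellers receive 951/26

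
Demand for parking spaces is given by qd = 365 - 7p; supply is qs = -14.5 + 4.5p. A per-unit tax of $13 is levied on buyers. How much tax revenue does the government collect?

Tax revenue = 29419/23

Pre-tax equilibrium: p* = 33, q* = 134.
Tax on buyers shifts demand to qd = 365 − 7(p + 13) = 274 - 7p.
274 - 7p = -14.5 + 4.5p gives seller price ps = 577/23; buyers pay pb = 577/23 + 13 = 876/23.
New quantity: q = 365 − 7(876/23) = 2263/23.
Revenue = 13 × 2263/23 = 29419/23.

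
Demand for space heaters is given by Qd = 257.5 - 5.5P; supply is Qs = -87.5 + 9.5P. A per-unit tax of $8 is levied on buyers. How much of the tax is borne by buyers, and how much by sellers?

Pre-tax equilibrium: P* = 23, Q* = 131.
Tax on buyers shifts demand to Qd = 257.5 − 5.5(P + 8) = 213.5 - 5.5P.
213.5 - 5.5P = -87.5 + 9.5P gives seller price Ps = 301/15; buyers pay Pb = 301/15 + 8 = 421/15.
New quantity: Q = 257.5 − 5.5(421/15) = 1547/15.
Buyer burden = 421/15 − 23 = 76/15; seller burden = 23 − 301/15 = 44/15.

Buyers bear 76/15, sellers bear 44/15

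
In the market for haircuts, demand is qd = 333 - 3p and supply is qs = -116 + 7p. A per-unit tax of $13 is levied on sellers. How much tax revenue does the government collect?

Pre-tax equilibrium: p* = 44.9, q* = 198.3.
Tax on sellers shifts supply to qs = -116 + 7(p − 13) = -207 + 7p.
333 - 3p = -207 + 7p gives buyer price pb = 54; sellers receive ps = 54 − 13 = 41.
New quantity: q = 333 − 3(54) = 171.
Revenue = 13 × 171 = 2223.

Tax revenue = 2223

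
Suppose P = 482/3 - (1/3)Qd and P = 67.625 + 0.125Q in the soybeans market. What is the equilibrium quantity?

Q* = 203

Set the two price expressions equal: 482/3 - (1/3)Q = 67.625 + 0.125Q.
2233/24 = (11/24)Q, so Q* = 203.
P* = 482/3 − (1/3)(203) = 93.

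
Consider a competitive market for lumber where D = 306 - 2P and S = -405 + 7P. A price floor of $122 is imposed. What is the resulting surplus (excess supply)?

Surplus = 387

Equilibrium price would be P* = 79, so the floor at 122 binds.
At P = 122: D = 62, S = 449.
Surplus = 449 − 62 = 387.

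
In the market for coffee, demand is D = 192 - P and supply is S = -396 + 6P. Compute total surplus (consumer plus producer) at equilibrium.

Total surplus = 6804

Equilibrium: 192 - P = -396 + 6P gives P* = 84, Q* = 108.
Demand choke price: P = 192; supply starts at P = 66.
CS = ½(192 − 84)(108) = 5832; PS = ½(84 − 66)(108) = 972.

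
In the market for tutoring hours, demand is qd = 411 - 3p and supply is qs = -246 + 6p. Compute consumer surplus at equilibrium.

Consumer surplus = 6144

Equilibrium: 411 - 3p = -246 + 6p gives p* = 73, q* = 192.
Demand choke price (qd = 0): p = 137.
CS = ½(137 − 73)(192) = 6144.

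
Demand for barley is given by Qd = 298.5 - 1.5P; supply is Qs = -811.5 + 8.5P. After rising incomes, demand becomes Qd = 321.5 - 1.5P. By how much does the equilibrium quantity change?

Original equilibrium: P* = 111, Q* = 132.
New equilibrium: 321.5 - 1.5P = -811.5 + 8.5P, so 1133 = 10P and P' = 113.3; Q' = 321.5 − 1.5(113.3) = 151.55.
Change in quantity: 151.55 − 132 = 19.55.

ΔQ = 19.55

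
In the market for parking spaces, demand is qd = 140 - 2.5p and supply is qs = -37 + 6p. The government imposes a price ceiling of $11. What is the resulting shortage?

Shortage = 83.5

Equilibrium price would be p* = 354/17, so the ceiling at 11 binds.
At p = 11: qd = 140 − 2.5(11) = 112.5, qs = -37 + 6(11) = 29.
Shortage = 112.5 − 29 = 83.5.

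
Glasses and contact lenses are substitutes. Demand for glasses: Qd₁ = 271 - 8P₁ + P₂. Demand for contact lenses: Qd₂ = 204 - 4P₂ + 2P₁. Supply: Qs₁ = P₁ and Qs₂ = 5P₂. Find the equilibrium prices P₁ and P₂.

Market 1: 271 - 8P₁ + P₂ = P₁ → 9P₁ - P₂ = 271.
Market 2: 9P₂ - 2P₁ = 204.
Eliminating P₂: 9×(1) + 1×(2) gives 79P₁ = 2643, so P₁ = 2643/79.
Back-substitute into (2): P₂ = (204 + 2×2643/79) / 9 = 2378/79.

P₁ = 2643/79, P₂ = 2378/79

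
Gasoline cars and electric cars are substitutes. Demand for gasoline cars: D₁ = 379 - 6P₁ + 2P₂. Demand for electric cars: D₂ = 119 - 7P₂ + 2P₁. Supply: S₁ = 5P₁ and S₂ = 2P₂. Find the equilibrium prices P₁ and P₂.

Market 1: 379 - 6P₁ + 2P₂ = 5P₁ → 11P₁ - 2P₂ = 379.
Market 2: 9P₂ - 2P₁ = 119.
Eliminating P₂: 9×(1) + 2×(2) gives 95P₁ = 3649, so P₁ = 3649/95.
Back-substitute into (2): P₂ = (119 + 2×3649/95) / 9 = 2067/95.

P₁ = 3649/95, P₂ = 2067/95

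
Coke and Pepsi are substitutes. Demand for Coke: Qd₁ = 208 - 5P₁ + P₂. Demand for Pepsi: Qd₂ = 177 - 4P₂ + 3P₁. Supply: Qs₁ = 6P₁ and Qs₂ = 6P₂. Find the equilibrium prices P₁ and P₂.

Market 1: 208 - 5P₁ + P₂ = 6P₁ → 11P₁ - P₂ = 208.
Market 2: 10P₂ - 3P₁ = 177.
Eliminating P₂: 10×(1) + 1×(2) gives 107P₁ = 2257, so P₁ = 2257/107.
Back-substitute into (2): P₂ = (177 + 3×2257/107) / 10 = 2571/107.

P₁ = 2257/107, P₂ = 2571/107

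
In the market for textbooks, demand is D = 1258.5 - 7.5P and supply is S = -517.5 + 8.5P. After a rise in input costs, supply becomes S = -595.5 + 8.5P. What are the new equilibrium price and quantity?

P' = 115.875, Q' = 389.4375

Original equilibrium: P* = 111, Q* = 426.
New equilibrium: 1258.5 - 7.5P = -595.5 + 8.5P, so 1854 = 16P and P' = 115.875; Q' = 1258.5 − 7.5(115.875) = 389.4375.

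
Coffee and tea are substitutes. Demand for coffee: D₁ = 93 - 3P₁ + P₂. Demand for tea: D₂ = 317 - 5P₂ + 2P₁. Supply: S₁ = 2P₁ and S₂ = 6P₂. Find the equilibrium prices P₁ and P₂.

P₁ = 1340/53, P₂ = 1771/53

Market 1: 93 - 3P₁ + P₂ = 2P₁ → 5P₁ - P₂ = 93.
Market 2: 11P₂ - 2P₁ = 317.
Eliminating P₂: 11×(1) + 1×(2) gives 53P₁ = 1340, so P₁ = 1340/53.
Back-substitute into (2): P₂ = (317 + 2×1340/53) / 11 = 1771/53.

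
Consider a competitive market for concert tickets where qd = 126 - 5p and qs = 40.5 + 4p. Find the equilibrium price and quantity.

p* = 9.5, q* = 78.5

Set qd = qs: 126 - 5p = 40.5 + 4p.
85.5 = 9p, so p* = 9.5.
q* = 126 − 5(9.5) = 78.5.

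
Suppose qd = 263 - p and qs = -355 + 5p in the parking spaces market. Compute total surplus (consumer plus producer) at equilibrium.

Total surplus = 15360

Equilibrium: 263 - p = -355 + 5p gives p* = 103, q* = 160.
Demand choke price: p = 263; supply starts at p = 71.
CS = ½(263 − 103)(160) = 12800; PS = ½(103 − 71)(160) = 2560.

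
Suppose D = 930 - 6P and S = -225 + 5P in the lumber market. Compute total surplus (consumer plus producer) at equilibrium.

Equilibrium: 930 - 6P = -225 + 5P gives P* = 105, Q* = 300.
Demand choke price: P = 155; supply starts at P = 45.
CS = ½(155 − 105)(300) = 7500; PS = ½(105 − 45)(300) = 9000.

Total surplus = 16500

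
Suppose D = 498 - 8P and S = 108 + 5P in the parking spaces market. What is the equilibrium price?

Set D = S: 498 - 8P = 108 + 5P.
390 = 13P, so P* = 30.
Q* = 498 − 8(30) = 258.

P* = 30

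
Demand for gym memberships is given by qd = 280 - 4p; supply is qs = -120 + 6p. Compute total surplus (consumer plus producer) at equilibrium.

Equilibrium: 280 - 4p = -120 + 6p gives p* = 40, q* = 120.
Demand choke price: p = 70; supply starts at p = 20.
CS = ½(70 − 40)(120) = 1800; PS = ½(40 − 20)(120) = 1200.

Total surplus = 3000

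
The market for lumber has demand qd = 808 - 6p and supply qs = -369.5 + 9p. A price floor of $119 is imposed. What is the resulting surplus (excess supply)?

Equilibrium price would be p* = 78.5, so the floor at 119 binds.
At p = 119: qd = 94, qs = 701.5.
Surplus = 701.5 − 94 = 607.5.

Surplus = 607.5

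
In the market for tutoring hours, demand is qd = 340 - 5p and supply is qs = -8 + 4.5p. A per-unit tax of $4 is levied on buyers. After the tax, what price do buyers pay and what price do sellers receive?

Buyers pay 732/19, sellers receive 656/19

Pre-tax equilibrium: p* = 696/19, q* = 2980/19.
Tax on buyers shifts demand to qd = 340 − 5(p + 4) = 320 - 5p.
320 - 5p = -8 + 4.5p gives seller price ps = 656/19; buyers pay pb = 656/19 + 4 = 732/19.
New quantity: q = 340 − 5(732/19) = 2800/19.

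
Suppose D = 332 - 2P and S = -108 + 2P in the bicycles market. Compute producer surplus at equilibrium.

Producer surplus = 3136

Equilibrium: 332 - 2P = -108 + 2P gives P* = 110, Q* = 112.
Supply starts at P = 54 (where S = 0).
PS = ½(110 − 54)(112) = 3136.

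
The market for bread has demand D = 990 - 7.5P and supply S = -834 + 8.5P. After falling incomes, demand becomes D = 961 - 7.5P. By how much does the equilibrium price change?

Original equilibrium: P* = 114, Q* = 135.
New equilibrium: 961 - 7.5P = -834 + 8.5P, so 1795 = 16P and P' = 112.1875; Q' = 961 − 7.5(112.1875) = 119.59375.
Change in price: 112.1875 − 114 = -1.8125.

ΔP = -1.8125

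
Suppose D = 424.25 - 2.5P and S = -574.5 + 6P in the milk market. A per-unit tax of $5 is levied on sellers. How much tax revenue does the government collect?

Pre-tax equilibrium: P* = 117.5, Q* = 130.5.
Tax on sellers shifts supply to S = -574.5 + 6(P − 5) = -604.5 + 6P.
424.25 - 2.5P = -604.5 + 6P gives buyer price Pb = 4115/34; sellers receive Ps = 4115/34 − 5 = 3945/34.
New quantity: Q = 424.25 − 2.5(4115/34) = 4137/34.
Revenue = 5 × 4137/34 = 20685/34.

Tax revenue = 20685/34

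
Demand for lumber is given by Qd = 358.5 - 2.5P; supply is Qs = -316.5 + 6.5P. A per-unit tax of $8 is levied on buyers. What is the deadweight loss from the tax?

Pre-tax equilibrium: P* = 75, Q* = 171.
Tax on buyers shifts demand to Qd = 358.5 − 2.5(P + 8) = 338.5 - 2.5P.
338.5 - 2.5P = -316.5 + 6.5P gives seller price Ps = 655/9; buyers pay Pb = 655/9 + 8 = 727/9.
New quantity: Q = 358.5 − 2.5(727/9) = 1409/9.
DWL = ½ × 8 × (171 − 1409/9) = 520/9.

Deadweight loss = 520/9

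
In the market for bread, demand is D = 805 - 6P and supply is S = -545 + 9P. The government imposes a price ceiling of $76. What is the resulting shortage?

Shortage = 210

Equilibrium price would be P* = 90, so the ceiling at 76 binds.
At P = 76: D = 805 − 6(76) = 349, S = -545 + 9(76) = 139.
Shortage = 349 − 139 = 210.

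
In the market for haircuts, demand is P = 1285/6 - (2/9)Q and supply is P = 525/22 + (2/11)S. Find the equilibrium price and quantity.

P* = 109.5, Q* = 471

Set the two price expressions equal: 1285/6 - (2/9)Q = 525/22 + (2/11)Q.
6280/33 = (40/99)Q, so Q* = 471.
P* = 1285/6 − (2/9)(471) = 109.5.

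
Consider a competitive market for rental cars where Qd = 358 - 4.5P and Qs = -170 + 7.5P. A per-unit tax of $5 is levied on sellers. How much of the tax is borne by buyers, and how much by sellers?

Buyers bear $3.125, sellers bear $1.875

Pre-tax equilibrium: P* = 44, Q* = 160.
Tax on sellers shifts supply to Qs = -170 + 7.5(P − 5) = -207.5 + 7.5P.
358 - 4.5P = -207.5 + 7.5P gives buyer price Pb = 47.125; sellers receive Ps = 47.125 − 5 = 42.125.
New quantity: Q = 358 − 4.5(47.125) = 145.9375.
Buyer burden = 47.125 − 44 = 3.125; seller burden = 44 − 42.125 = 1.875.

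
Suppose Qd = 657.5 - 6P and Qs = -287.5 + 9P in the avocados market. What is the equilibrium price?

Set Qd = Qs: 657.5 - 6P = -287.5 + 9P.
945 = 15P, so P* = 63.
Q* = 657.5 − 6(63) = 279.5.

P* = 63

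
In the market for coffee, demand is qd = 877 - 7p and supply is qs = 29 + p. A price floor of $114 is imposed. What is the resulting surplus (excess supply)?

Surplus = 64

Equilibrium price would be p* = 106, so the floor at 114 binds.
At p = 114: qd = 79, qs = 143.
Surplus = 143 − 79 = 64.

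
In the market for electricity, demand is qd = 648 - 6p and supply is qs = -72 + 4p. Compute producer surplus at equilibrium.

Producer surplus = 5832

Equilibrium: 648 - 6p = -72 + 4p gives p* = 72, q* = 216.
Supply starts at p = 18 (where qs = 0).
PS = ½(72 − 18)(216) = 5832.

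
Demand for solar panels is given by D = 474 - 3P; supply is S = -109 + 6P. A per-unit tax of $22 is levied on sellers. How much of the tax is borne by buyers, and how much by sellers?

Buyers bear 44/3, sellers bear 22/3

Pre-tax equilibrium: P* = 583/9, Q* = 839/3.
Tax on sellers shifts supply to S = -109 + 6(P − 22) = -241 + 6P.
474 - 3P = -241 + 6P gives buyer price Pb = 715/9; sellers receive Ps = 715/9 − 22 = 517/9.
New quantity: Q = 474 − 3(715/9) = 707/3.
Buyer burden = 715/9 − 583/9 = 44/3; seller burden = 583/9 − 517/9 = 22/3.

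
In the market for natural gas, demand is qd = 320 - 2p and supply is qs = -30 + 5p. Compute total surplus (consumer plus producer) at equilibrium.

Total surplus = 16940

Equilibrium: 320 - 2p = -30 + 5p gives p* = 50, q* = 220.
Demand choke price: p = 160; supply starts at p = 6.
CS = ½(160 − 50)(220) = 12100; PS = ½(50 − 6)(220) = 4840.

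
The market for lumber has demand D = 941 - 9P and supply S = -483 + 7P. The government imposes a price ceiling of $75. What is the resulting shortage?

Equilibrium price would be P* = 89, so the ceiling at 75 binds.
At P = 75: D = 941 − 9(75) = 266, S = -483 + 7(75) = 42.
Shortage = 266 − 42 = 224.

Shortage = 224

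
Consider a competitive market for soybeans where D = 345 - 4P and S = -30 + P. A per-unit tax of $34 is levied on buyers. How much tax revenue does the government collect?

Tax revenue = 605.2

Pre-tax equilibrium: P* = 75, Q* = 45.
Tax on buyers shifts demand to D = 345 − 4(P + 34) = 209 - 4P.
209 - 4P = -30 + P gives seller price Ps = 47.8; buyers pay Pb = 47.8 + 34 = 81.8.
New quantity: Q = 345 − 4(81.8) = 17.8.
Revenue = 34 × 17.8 = 605.2.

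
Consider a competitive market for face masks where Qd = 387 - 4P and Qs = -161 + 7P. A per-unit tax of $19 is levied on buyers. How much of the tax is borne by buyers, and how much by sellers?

Pre-tax equilibrium: P* = 548/11, Q* = 2065/11.
Tax on buyers shifts demand to Qd = 387 − 4(P + 19) = 311 - 4P.
311 - 4P = -161 + 7P gives seller price Ps = 472/11; buyers pay Pb = 472/11 + 19 = 681/11.
New quantity: Q = 387 − 4(681/11) = 1533/11.
Buyer burden = 681/11 − 548/11 = 133/11; seller burden = 548/11 − 472/11 = 76/11.

Buyers bear 133/11, sellers bear 76/11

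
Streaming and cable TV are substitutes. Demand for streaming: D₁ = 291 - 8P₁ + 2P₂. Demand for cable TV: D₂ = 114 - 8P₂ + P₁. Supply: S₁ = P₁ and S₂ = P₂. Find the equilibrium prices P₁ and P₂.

Market 1: 291 - 8P₁ + 2P₂ = P₁ → 9P₁ - 2P₂ = 291.
Market 2: 9P₂ - P₁ = 114.
Eliminating P₂: 9×(1) + 2×(2) gives 79P₁ = 2847, so P₁ = 2847/79.
Back-substitute into (2): P₂ = (114 + 1×2847/79) / 9 = 1317/79.

P₁ = 2847/79, P₂ = 1317/79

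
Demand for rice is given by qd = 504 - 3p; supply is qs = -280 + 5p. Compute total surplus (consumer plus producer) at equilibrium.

Total surplus = 11760

Equilibrium: 504 - 3p = -280 + 5p gives p* = 98, q* = 210.
Demand choke price: p = 168; supply starts at p = 56.
CS = ½(168 − 98)(210) = 7350; PS = ½(98 − 56)(210) = 4410.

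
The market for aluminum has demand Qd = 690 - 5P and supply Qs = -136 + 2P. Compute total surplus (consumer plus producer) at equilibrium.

Total surplus = 3500

Equilibrium: 690 - 5P = -136 + 2P gives P* = 118, Q* = 100.
Demand choke price: P = 138; supply starts at P = 68.
CS = ½(138 − 118)(100) = 1000; PS = ½(118 − 68)(100) = 2500.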